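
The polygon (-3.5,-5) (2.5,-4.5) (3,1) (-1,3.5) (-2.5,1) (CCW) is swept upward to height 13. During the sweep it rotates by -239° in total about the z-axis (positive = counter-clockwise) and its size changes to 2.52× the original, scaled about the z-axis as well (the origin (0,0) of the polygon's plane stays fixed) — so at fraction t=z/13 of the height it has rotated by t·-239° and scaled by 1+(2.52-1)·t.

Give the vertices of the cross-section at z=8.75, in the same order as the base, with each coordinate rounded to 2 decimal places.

Cross-section at z=8.75: (3.37,11.88) (-7.76,6.94) (-5.07,-3.90) (4.23,-6.03) (5.44,-0.25)

t = z/height = 8.75/13 = 0.673077
s = 1 + (scale-1)·z/height = 1 + (2.52-1)·8.75/13 = 2.023077
θ = twist·z/height = -239°·8.75/13 = -160.8654° = -2.807631 rad
cos θ = -0.944751, sin θ = -0.327789 (intermediates below are computed at full precision and shown rounded to 5 d.p.)
v1: (-3.5,-5) → rotate → (1.66769,5.87102) → ×s → (3.37386,11.87752) → (3.37,11.88)
v2: (2.5,-4.5) → rotate → (-3.83693,3.43191) → ×s → (-7.76240,6.94301) → (-7.76,6.94)
v3: (3,1) → rotate → (-2.50646,-1.92812) → ×s → (-5.07077,-3.90073) → (-5.07,-3.90)
v4: (-1,3.5) → rotate → (2.09201,-2.97884) → ×s → (4.23230,-6.02642) → (4.23,-6.03)
v5: (-2.5,1) → rotate → (2.68967,-0.12528) → ×s → (5.44140,-0.25345) → (5.44,-0.25)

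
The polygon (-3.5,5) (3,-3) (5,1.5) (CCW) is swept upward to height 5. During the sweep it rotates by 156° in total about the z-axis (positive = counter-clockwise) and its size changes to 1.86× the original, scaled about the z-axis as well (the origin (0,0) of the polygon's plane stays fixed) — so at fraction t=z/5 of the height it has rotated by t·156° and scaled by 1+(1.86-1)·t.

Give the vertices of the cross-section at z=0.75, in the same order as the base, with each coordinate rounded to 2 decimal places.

t = z/height = 0.75/5 = 0.15
s = 1 + (scale-1)·z/height = 1 + (1.86-1)·0.75/5 = 1.129000
θ = twist·z/height = 156°·0.75/5 = 23.4000° = 0.408407 rad
cos θ = 0.917755, sin θ = 0.397148 (intermediates below are computed at full precision and shown rounded to 5 d.p.)
v1: (-3.5,5) → rotate → (-5.19788,3.19876) → ×s → (-5.86841,3.61139) → (-5.87,3.61)
v2: (3,-3) → rotate → (3.94471,-1.56182) → ×s → (4.45357,-1.76330) → (4.45,-1.76)
v3: (5,1.5) → rotate → (3.99305,3.36237) → ×s → (4.50815,3.79612) → (4.51,3.80)

Cross-section at z=0.75: (-5.87,3.61) (4.45,-1.76) (4.51,3.80)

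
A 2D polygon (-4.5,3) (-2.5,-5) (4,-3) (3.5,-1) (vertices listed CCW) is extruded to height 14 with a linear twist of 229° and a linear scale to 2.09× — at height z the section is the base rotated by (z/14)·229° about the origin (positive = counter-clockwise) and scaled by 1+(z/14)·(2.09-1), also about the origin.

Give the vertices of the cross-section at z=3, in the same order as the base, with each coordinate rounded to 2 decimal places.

t = z/height = 3/14 = 0.214286
s = 1 + (scale-1)·z/height = 1 + (2.09-1)·3/14 = 1.233571
θ = twist·z/height = 229°·3/14 = 49.0714° = 0.856458 rad
cos θ = 0.655118, sin θ = 0.755527 (intermediates below are computed at full precision and shown rounded to 5 d.p.)
v1: (-4.5,3) → rotate → (-5.21461,-1.43452) → ×s → (-6.43259,-1.76958) → (-6.43,-1.77)
v2: (-2.5,-5) → rotate → (2.13984,-5.16441) → ×s → (2.63965,-6.37066) → (2.64,-6.37)
v3: (4,-3) → rotate → (4.88705,1.05675) → ×s → (6.02853,1.30358) → (6.03,1.30)
v4: (3.5,-1) → rotate → (3.04844,1.98923) → ×s → (3.76047,2.45385) → (3.76,2.45)

Cross-section at z=3: (-6.43,-1.77) (2.64,-6.37) (6.03,1.30) (3.76,2.45)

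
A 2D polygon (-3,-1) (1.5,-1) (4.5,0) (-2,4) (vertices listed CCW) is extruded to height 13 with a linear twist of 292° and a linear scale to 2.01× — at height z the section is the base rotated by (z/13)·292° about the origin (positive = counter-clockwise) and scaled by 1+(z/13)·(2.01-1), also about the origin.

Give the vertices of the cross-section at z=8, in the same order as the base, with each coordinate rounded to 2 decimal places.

Cross-section at z=8: (4.87,1.60) (-2.42,1.63) (-7.30,0.04) (3.21,-6.50)

t = z/height = 8/13 = 0.615385
s = 1 + (scale-1)·z/height = 1 + (2.01-1)·8/13 = 1.621538
θ = twist·z/height = 292°·8/13 = 179.6923° = 3.136222 rad
cos θ = -0.999986, sin θ = 0.005370 (intermediates below are computed at full precision and shown rounded to 5 d.p.)
v1: (-3,-1) → rotate → (3.00533,0.98387) → ×s → (4.87325,1.59539) → (4.87,1.60)
v2: (1.5,-1) → rotate → (-1.49461,1.00804) → ×s → (-2.42356,1.63458) → (-2.42,1.63)
v3: (4.5,0) → rotate → (-4.49994,0.02417) → ×s → (-7.29682,0.03919) → (-7.30,0.04)
v4: (-2,4) → rotate → (1.97849,-4.01068) → ×s → (3.20820,-6.50348) → (3.21,-6.50)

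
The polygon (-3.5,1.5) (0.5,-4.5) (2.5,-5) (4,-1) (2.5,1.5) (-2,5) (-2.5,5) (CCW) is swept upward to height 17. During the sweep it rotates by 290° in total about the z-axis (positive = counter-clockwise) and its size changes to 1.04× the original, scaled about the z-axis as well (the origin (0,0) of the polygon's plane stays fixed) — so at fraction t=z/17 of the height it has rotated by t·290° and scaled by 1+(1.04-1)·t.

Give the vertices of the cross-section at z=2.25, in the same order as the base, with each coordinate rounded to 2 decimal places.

t = z/height = 2.25/17 = 0.132353
s = 1 + (scale-1)·z/height = 1 + (1.04-1)·2.25/17 = 1.005294
θ = twist·z/height = 290°·2.25/17 = 38.3824° = 0.669898 rad
cos θ = 0.783885, sin θ = 0.620906 (intermediates below are computed at full precision and shown rounded to 5 d.p.)
v1: (-3.5,1.5) → rotate → (-3.67496,-0.99735) → ×s → (-3.69441,-1.00263) → (-3.69,-1.00)
v2: (0.5,-4.5) → rotate → (3.18602,-3.21703) → ×s → (3.20289,-3.23406) → (3.20,-3.23)
v3: (2.5,-5) → rotate → (5.06424,-2.36716) → ×s → (5.09105,-2.37969) → (5.09,-2.38)
v4: (4,-1) → rotate → (3.75645,1.69974) → ×s → (3.77633,1.70874) → (3.78,1.71)
v5: (2.5,1.5) → rotate → (1.02835,2.72809) → ×s → (1.03380,2.74254) → (1.03,2.74)
v6: (-2,5) → rotate → (-4.67230,2.67761) → ×s → (-4.69704,2.69179) → (-4.70,2.69)
v7: (-2.5,5) → rotate → (-5.06424,2.36716) → ×s → (-5.09105,2.37969) → (-5.09,2.38)

Cross-section at z=2.25: (-3.69,-1.00) (3.20,-3.23) (5.09,-2.38) (3.78,1.71) (1.03,2.74) (-4.70,2.69) (-5.09,2.38)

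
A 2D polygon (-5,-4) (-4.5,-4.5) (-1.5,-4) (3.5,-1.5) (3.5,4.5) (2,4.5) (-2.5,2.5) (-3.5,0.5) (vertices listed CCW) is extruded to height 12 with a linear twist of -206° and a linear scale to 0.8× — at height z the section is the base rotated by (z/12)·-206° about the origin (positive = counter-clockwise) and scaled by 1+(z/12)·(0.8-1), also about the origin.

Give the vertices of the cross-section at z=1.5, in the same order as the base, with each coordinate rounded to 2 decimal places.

Cross-section at z=1.5: (-6.09,-1.39) (-5.86,-2.05) (-3.01,-2.88) (2.44,-2.80) (4.98,2.47) (3.66,3.10) (-1.14,3.25) (-2.86,1.92)

t = z/height = 1.5/12 = 0.125
s = 1 + (scale-1)·z/height = 1 + (0.8-1)·1.5/12 = 0.975000
θ = twist·z/height = -206°·1.5/12 = -25.7500° = -0.449422 rad
cos θ = 0.900698, sin θ = -0.434445 (intermediates below are computed at full precision and shown rounded to 5 d.p.)
v1: (-5,-4) → rotate → (-6.24127,-1.43057) → ×s → (-6.08524,-1.39480) → (-6.09,-1.39)
v2: (-4.5,-4.5) → rotate → (-6.00815,-2.09814) → ×s → (-5.85794,-2.04568) → (-5.86,-2.05)
v3: (-1.5,-4) → rotate → (-3.08883,-2.95113) → ×s → (-3.01161,-2.87735) → (-3.01,-2.88)
v4: (3.5,-1.5) → rotate → (2.50078,-2.87161) → ×s → (2.43826,-2.79982) → (2.44,-2.80)
v5: (3.5,4.5) → rotate → (5.10745,2.53258) → ×s → (4.97976,2.46927) → (4.98,2.47)
v6: (2,4.5) → rotate → (3.75640,3.18425) → ×s → (3.66249,3.10465) → (3.66,3.10)
v7: (-2.5,2.5) → rotate → (-1.16563,3.33786) → ×s → (-1.13649,3.25441) → (-1.14,3.25)
v8: (-3.5,0.5) → rotate → (-2.93522,1.97091) → ×s → (-2.86184,1.92163) → (-2.86,1.92)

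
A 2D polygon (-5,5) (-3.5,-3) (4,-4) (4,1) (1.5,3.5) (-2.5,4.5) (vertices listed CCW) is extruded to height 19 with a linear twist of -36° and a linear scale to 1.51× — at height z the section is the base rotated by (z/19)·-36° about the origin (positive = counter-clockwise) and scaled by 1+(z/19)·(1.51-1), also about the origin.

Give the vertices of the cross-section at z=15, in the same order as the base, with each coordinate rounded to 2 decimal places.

t = z/height = 15/19 = 0.789474
s = 1 + (scale-1)·z/height = 1 + (1.51-1)·15/19 = 1.402632
θ = twist·z/height = -36°·15/19 = -28.4211° = -0.496041 rad
cos θ = 0.879474, sin θ = -0.475947 (intermediates below are computed at full precision and shown rounded to 5 d.p.)
v1: (-5,5) → rotate → (-2.01763,6.77711) → ×s → (-2.82999,9.50578) → (-2.83,9.51)
v2: (-3.5,-3) → rotate → (-4.50600,-0.97261) → ×s → (-6.32026,-1.36421) → (-6.32,-1.36)
v3: (4,-4) → rotate → (1.61411,-5.42168) → ×s → (2.26400,-7.60463) → (2.26,-7.60)
v4: (4,1) → rotate → (3.99384,-1.02432) → ×s → (5.60189,-1.43674) → (5.60,-1.44)
v5: (1.5,3.5) → rotate → (2.98503,2.36424) → ×s → (4.18689,3.31615) → (4.19,3.32)
v6: (-2.5,4.5) → rotate → (-0.05692,5.14750) → ×s → (-0.07984,7.22005) → (-0.08,7.22)

Cross-section at z=15: (-2.83,9.51) (-6.32,-1.36) (2.26,-7.60) (5.60,-1.44) (4.19,3.32) (-0.08,7.22)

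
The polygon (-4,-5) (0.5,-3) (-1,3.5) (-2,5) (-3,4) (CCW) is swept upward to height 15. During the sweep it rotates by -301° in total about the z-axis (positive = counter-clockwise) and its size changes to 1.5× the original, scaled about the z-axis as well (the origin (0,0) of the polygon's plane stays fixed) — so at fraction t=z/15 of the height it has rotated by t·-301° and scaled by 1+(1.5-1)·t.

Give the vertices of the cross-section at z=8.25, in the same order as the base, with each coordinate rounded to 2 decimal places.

Cross-section at z=8.25: (3.35,7.45) (-1.57,3.54) (2.35,-4.00) (4.06,-5.54) (4.98,-3.98)

t = z/height = 8.25/15 = 0.55
s = 1 + (scale-1)·z/height = 1 + (1.5-1)·8.25/15 = 1.275000
θ = twist·z/height = -301°·8.25/15 = -165.5500° = -2.889393 rad
cos θ = -0.968366, sin θ = -0.249535 (intermediates below are computed at full precision and shown rounded to 5 d.p.)
v1: (-4,-5) → rotate → (2.62579,5.83997) → ×s → (3.34788,7.44596) → (3.35,7.45)
v2: (0.5,-3) → rotate → (-1.23279,2.78033) → ×s → (-1.57180,3.54492) → (-1.57,3.54)
v3: (-1,3.5) → rotate → (1.84174,-3.13975) → ×s → (2.34822,-4.00318) → (2.35,-4.00)
v4: (-2,5) → rotate → (3.18441,-4.34276) → ×s → (4.06012,-5.53702) → (4.06,-5.54)
v5: (-3,4) → rotate → (3.90324,-3.12486) → ×s → (4.97663,-3.98419) → (4.98,-3.98)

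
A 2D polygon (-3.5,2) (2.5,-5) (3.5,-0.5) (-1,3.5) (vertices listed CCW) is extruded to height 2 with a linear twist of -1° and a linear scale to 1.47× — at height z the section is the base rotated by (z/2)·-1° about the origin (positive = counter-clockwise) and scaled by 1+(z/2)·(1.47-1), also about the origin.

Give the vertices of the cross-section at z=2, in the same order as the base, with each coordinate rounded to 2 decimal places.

Cross-section at z=2: (-5.09,3.03) (3.55,-7.41) (5.13,-0.82) (-1.38,5.17)

t = z/height = 2/2 = 1
s = 1 + (scale-1)·z/height = 1 + (1.47-1)·2/2 = 1.470000
θ = twist·z/height = -1°·2/2 = -1.0000° = -0.017453 rad
cos θ = 0.999848, sin θ = -0.017452 (intermediates below are computed at full precision and shown rounded to 5 d.p.)
v1: (-3.5,2) → rotate → (-3.46456,2.06078) → ×s → (-5.09291,3.02934) → (-5.09,3.03)
v2: (2.5,-5) → rotate → (2.41236,-5.04287) → ×s → (3.54617,-7.41302) → (3.55,-7.41)
v3: (3.5,-0.5) → rotate → (3.49074,-0.56101) → ×s → (5.13139,-0.82468) → (5.13,-0.82)
v4: (-1,3.5) → rotate → (-0.93876,3.51692) → ×s → (-1.37998,5.16987) → (-1.38,5.17)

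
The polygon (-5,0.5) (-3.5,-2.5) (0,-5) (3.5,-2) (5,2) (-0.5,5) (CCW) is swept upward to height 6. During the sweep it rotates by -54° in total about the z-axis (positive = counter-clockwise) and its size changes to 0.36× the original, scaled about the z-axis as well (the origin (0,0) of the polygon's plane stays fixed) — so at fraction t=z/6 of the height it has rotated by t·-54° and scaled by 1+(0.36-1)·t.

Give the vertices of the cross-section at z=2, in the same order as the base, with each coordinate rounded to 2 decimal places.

Cross-section at z=2: (-3.62,1.59) (-3.23,-1.02) (-1.22,-3.74) (2.13,-2.35) (4.23,0.28) (0.84,3.86)

t = z/height = 2/6 = 0.333333
s = 1 + (scale-1)·z/height = 1 + (0.36-1)·2/6 = 0.786667
θ = twist·z/height = -54°·2/6 = -18.0000° = -0.314159 rad
cos θ = 0.951057, sin θ = -0.309017 (intermediates below are computed at full precision and shown rounded to 5 d.p.)
v1: (-5,0.5) → rotate → (-4.60077,2.02061) → ×s → (-3.61928,1.58955) → (-3.62,1.59)
v2: (-3.5,-2.5) → rotate → (-4.10124,-1.29608) → ×s → (-3.22631,-1.01958) → (-3.23,-1.02)
v3: (0,-5) → rotate → (-1.54508,-4.75528) → ×s → (-1.21547,-3.74082) → (-1.22,-3.74)
v4: (3.5,-2) → rotate → (2.71066,-2.98367) → ×s → (2.13239,-2.34716) → (2.13,-2.35)
v5: (5,2) → rotate → (5.37332,0.35703) → ×s → (4.22701,0.28086) → (4.23,0.28)
v6: (-0.5,5) → rotate → (1.06956,4.90979) → ×s → (0.84138,3.86237) → (0.84,3.86)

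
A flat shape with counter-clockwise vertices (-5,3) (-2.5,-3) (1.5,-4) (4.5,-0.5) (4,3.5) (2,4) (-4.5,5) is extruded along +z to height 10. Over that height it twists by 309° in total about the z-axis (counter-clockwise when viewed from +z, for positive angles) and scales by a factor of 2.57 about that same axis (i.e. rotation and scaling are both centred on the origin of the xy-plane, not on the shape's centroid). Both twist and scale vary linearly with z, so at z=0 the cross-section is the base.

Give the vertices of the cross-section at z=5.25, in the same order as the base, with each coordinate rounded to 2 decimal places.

t = z/height = 5.25/10 = 0.525
s = 1 + (scale-1)·z/height = 1 + (2.57-1)·5.25/10 = 1.824250
θ = twist·z/height = 309°·5.25/10 = 162.2250° = 2.831360 rad
cos θ = -0.952263, sin θ = 0.305280 (intermediates below are computed at full precision and shown rounded to 5 d.p.)
v1: (-5,3) → rotate → (3.84547,-4.38319) → ×s → (7.01511,-7.99603) → (7.02,-8.00)
v2: (-2.5,-3) → rotate → (3.29650,2.09359) → ×s → (6.01363,3.81923) → (6.01,3.82)
v3: (1.5,-4) → rotate → (-0.20727,4.26697) → ×s → (-0.37812,7.78402) → (-0.38,7.78)
v4: (4.5,-0.5) → rotate → (-4.13254,1.84989) → ×s → (-7.53879,3.37466) → (-7.54,3.37)
v5: (4,3.5) → rotate → (-4.87753,-2.11180) → ×s → (-8.89783,-3.85245) → (-8.90,-3.85)
v6: (2,4) → rotate → (-3.12564,-3.19849) → ×s → (-5.70196,-5.83485) → (-5.70,-5.83)
v7: (-4.5,5) → rotate → (2.75878,-6.13507) → ×s → (5.03271,-11.19191) → (5.03,-11.19)

Cross-section at z=5.25: (7.02,-8.00) (6.01,3.82) (-0.38,7.78) (-7.54,3.37) (-8.90,-3.85) (-5.70,-5.83) (5.03,-11.19)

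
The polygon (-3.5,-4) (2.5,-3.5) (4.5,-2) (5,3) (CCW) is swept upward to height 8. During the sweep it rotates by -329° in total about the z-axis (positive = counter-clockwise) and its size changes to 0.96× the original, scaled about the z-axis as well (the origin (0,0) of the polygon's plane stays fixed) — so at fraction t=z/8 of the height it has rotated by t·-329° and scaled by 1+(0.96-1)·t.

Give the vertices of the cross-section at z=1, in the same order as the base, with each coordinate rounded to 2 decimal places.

t = z/height = 1/8 = 0.125
s = 1 + (scale-1)·z/height = 1 + (0.96-1)·1/8 = 0.995000
θ = twist·z/height = -329°·1/8 = -41.1250° = -0.717767 rad
cos θ = 0.753276, sin θ = -0.657704 (intermediates below are computed at full precision and shown rounded to 5 d.p.)
v1: (-3.5,-4) → rotate → (-5.26728,-0.71114) → ×s → (-5.24095,-0.70759) → (-5.24,-0.71)
v2: (2.5,-3.5) → rotate → (-0.41877,-4.28073) → ×s → (-0.41668,-4.25932) → (-0.42,-4.26)
v3: (4.5,-2) → rotate → (2.07434,-4.46622) → ×s → (2.06396,-4.44389) → (2.06,-4.44)
v4: (5,3) → rotate → (5.73949,-1.02869) → ×s → (5.71080,-1.02355) → (5.71,-1.02)

Cross-section at z=1: (-5.24,-0.71) (-0.42,-4.26) (2.06,-4.44) (5.71,-1.02)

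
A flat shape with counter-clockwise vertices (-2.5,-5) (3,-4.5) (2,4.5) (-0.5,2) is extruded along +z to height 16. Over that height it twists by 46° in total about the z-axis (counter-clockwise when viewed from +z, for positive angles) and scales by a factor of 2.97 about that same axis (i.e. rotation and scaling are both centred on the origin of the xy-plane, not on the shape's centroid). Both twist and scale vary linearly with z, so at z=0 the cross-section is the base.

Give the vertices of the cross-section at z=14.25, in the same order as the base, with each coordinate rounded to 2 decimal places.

t = z/height = 14.25/16 = 0.890625
s = 1 + (scale-1)·z/height = 1 + (2.97-1)·14.25/16 = 2.754531
θ = twist·z/height = 46°·14.25/16 = 40.9688° = 0.715040 rad
cos θ = 0.755067, sin θ = 0.655647 (intermediates below are computed at full precision and shown rounded to 5 d.p.)
v1: (-2.5,-5) → rotate → (1.39057,-5.41445) → ×s → (3.83036,-14.91428) → (3.83,-14.91)
v2: (3,-4.5) → rotate → (5.21561,-1.43086) → ×s → (14.36657,-3.94135) → (14.37,-3.94)
v3: (2,4.5) → rotate → (-1.44028,4.70910) → ×s → (-3.96729,12.97136) → (-3.97,12.97)
v4: (-0.5,2) → rotate → (-1.68883,1.18231) → ×s → (-4.65193,3.25671) → (-4.65,3.26)

Cross-section at z=14.25: (3.83,-14.91) (14.37,-3.94) (-3.97,12.97) (-4.65,3.26)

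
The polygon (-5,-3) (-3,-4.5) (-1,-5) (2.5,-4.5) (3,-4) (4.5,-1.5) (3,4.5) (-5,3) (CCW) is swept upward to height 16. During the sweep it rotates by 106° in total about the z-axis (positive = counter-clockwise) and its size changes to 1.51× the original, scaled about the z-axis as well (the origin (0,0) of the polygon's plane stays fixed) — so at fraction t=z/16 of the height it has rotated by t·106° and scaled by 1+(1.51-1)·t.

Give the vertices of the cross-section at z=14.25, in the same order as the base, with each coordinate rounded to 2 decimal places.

t = z/height = 14.25/16 = 0.890625
s = 1 + (scale-1)·z/height = 1 + (1.51-1)·14.25/16 = 1.454219
θ = twist·z/height = 106°·14.25/16 = 94.4063° = 1.647700 rad
cos θ = -0.076828, sin θ = 0.997044 (intermediates below are computed at full precision and shown rounded to 5 d.p.)
v1: (-5,-3) → rotate → (3.37527,-4.75474) → ×s → (4.90838,-6.91443) → (4.91,-6.91)
v2: (-3,-4.5) → rotate → (4.71718,-2.64541) → ×s → (6.85982,-3.84700) → (6.86,-3.85)
v3: (-1,-5) → rotate → (5.06205,-0.61291) → ×s → (7.36133,-0.89130) → (7.36,-0.89)
v4: (2.5,-4.5) → rotate → (4.29463,2.83834) → ×s → (6.24533,4.12756) → (6.25,4.13)
v5: (3,-4) → rotate → (3.75769,3.29844) → ×s → (5.46451,4.79666) → (5.46,4.80)
v6: (4.5,-1.5) → rotate → (1.14984,4.60194) → ×s → (1.67212,6.69223) → (1.67,6.69)
v7: (3,4.5) → rotate → (-4.71718,2.64541) → ×s → (-6.85982,3.84700) → (-6.86,3.85)
v8: (-5,3) → rotate → (-2.60699,-5.21571) → ×s → (-3.79114,-7.58478) → (-3.79,-7.58)

Cross-section at z=14.25: (4.91,-6.91) (6.86,-3.85) (7.36,-0.89) (6.25,4.13) (5.46,4.80) (1.67,6.69) (-6.86,3.85) (-3.79,-7.58)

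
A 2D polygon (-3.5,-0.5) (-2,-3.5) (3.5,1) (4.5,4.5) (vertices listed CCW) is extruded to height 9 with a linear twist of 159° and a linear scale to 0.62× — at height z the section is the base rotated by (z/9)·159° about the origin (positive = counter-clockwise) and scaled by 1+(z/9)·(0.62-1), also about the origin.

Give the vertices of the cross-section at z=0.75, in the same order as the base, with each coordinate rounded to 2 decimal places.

t = z/height = 0.75/9 = 0.0833333
s = 1 + (scale-1)·z/height = 1 + (0.62-1)·0.75/9 = 0.968333
θ = twist·z/height = 159°·0.75/9 = 13.2500° = 0.231256 rad
cos θ = 0.973379, sin θ = 0.229200 (intermediates below are computed at full precision and shown rounded to 5 d.p.)
v1: (-3.5,-0.5) → rotate → (-3.29223,-1.28889) → ×s → (-3.18797,-1.24808) → (-3.19,-1.25)
v2: (-2,-3.5) → rotate → (-1.14456,-3.86523) → ×s → (-1.10831,-3.74283) → (-1.11,-3.74)
v3: (3.5,1) → rotate → (3.17763,1.77558) → ×s → (3.07700,1.71935) → (3.08,1.72)
v4: (4.5,4.5) → rotate → (3.34880,5.41161) → ×s → (3.24276,5.24024) → (3.24,5.24)

Cross-section at z=0.75: (-3.19,-1.25) (-1.11,-3.74) (3.08,1.72) (3.24,5.24)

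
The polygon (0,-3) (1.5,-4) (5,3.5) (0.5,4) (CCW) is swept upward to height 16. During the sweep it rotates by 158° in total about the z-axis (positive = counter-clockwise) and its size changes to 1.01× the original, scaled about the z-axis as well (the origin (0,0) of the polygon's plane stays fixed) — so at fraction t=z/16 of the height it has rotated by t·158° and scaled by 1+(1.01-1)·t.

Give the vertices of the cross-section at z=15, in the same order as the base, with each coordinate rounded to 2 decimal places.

Cross-section at z=15: (1.60,2.57) (0.85,4.23) (-6.15,-0.33) (-2.56,-3.16)

t = z/height = 15/16 = 0.9375
s = 1 + (scale-1)·z/height = 1 + (1.01-1)·15/16 = 1.009375
θ = twist·z/height = 158°·15/16 = 148.1250° = 2.585269 rad
cos θ = -0.849202, sin θ = 0.528068 (intermediates below are computed at full precision and shown rounded to 5 d.p.)
v1: (0,-3) → rotate → (1.58420,2.54761) → ×s → (1.59906,2.57149) → (1.60,2.57)
v2: (1.5,-4) → rotate → (0.83847,4.18891) → ×s → (0.84633,4.22818) → (0.85,4.23)
v3: (5,3.5) → rotate → (-6.09425,-0.33187) → ×s → (-6.15138,-0.33498) → (-6.15,-0.33)
v4: (0.5,4) → rotate → (-2.53687,-3.13277) → ×s → (-2.56066,-3.16214) → (-2.56,-3.16)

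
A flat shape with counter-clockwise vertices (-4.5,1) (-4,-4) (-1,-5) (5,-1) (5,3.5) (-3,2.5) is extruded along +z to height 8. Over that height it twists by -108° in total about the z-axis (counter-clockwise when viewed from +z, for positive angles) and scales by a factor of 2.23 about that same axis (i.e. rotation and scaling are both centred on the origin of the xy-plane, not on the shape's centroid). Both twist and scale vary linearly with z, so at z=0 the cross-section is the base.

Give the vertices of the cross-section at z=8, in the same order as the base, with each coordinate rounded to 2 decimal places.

t = z/height = 8/8 = 1
s = 1 + (scale-1)·z/height = 1 + (2.23-1)·8/8 = 2.230000
θ = twist·z/height = -108°·8/8 = -108.0000° = -1.884956 rad
cos θ = -0.309017, sin θ = -0.951057 (intermediates below are computed at full precision and shown rounded to 5 d.p.)
v1: (-4.5,1) → rotate → (2.34163,3.97074) → ×s → (5.22184,8.85474) → (5.22,8.85)
v2: (-4,-4) → rotate → (-2.56816,5.04029) → ×s → (-5.72699,11.23986) → (-5.73,11.24)
v3: (-1,-5) → rotate → (-4.44627,2.49614) → ×s → (-9.91517,5.56640) → (-9.92,5.57)
v4: (5,-1) → rotate → (-2.49614,-4.44627) → ×s → (-5.56640,-9.91517) → (-5.57,-9.92)
v5: (5,3.5) → rotate → (1.78361,-5.83684) → ×s → (3.97746,-13.01616) → (3.98,-13.02)
v6: (-3,2.5) → rotate → (3.30469,2.08063) → ×s → (7.36946,4.63980) → (7.37,4.64)

Cross-section at z=8: (5.22,8.85) (-5.73,11.24) (-9.92,5.57) (-5.57,-9.92) (3.98,-13.02) (7.37,4.64)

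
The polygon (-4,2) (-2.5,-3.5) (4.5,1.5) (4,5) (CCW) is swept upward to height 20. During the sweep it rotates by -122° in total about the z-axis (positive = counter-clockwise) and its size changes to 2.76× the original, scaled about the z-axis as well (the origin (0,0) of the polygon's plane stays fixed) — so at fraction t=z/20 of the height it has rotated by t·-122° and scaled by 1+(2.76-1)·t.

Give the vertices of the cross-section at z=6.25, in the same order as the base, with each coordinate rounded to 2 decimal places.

Cross-section at z=6.25: (-2.96,6.27) (-6.40,-1.88) (6.92,-2.48) (9.66,2.27)

t = z/height = 6.25/20 = 0.3125
s = 1 + (scale-1)·z/height = 1 + (2.76-1)·6.25/20 = 1.550000
θ = twist·z/height = -122°·6.25/20 = -38.1250° = -0.665407 rad
cos θ = 0.786666, sin θ = -0.617379 (intermediates below are computed at full precision and shown rounded to 5 d.p.)
v1: (-4,2) → rotate → (-1.91190,4.04285) → ×s → (-2.96345,6.26641) → (-2.96,6.27)
v2: (-2.5,-3.5) → rotate → (-4.12749,-1.20988) → ×s → (-6.39761,-1.87532) → (-6.40,-1.88)
v3: (4.5,1.5) → rotate → (4.46606,-1.59821) → ×s → (6.92240,-2.47722) → (6.92,-2.48)
v4: (4,5) → rotate → (6.23356,1.46381) → ×s → (9.66202,2.26891) → (9.66,2.27)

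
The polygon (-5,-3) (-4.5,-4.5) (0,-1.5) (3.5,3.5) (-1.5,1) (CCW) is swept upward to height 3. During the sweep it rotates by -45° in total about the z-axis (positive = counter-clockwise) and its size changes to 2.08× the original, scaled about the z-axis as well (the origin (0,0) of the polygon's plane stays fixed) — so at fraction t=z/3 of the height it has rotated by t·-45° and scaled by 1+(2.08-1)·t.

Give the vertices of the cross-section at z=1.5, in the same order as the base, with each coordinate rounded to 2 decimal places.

Cross-section at z=1.5: (-8.88,-1.32) (-9.05,-3.75) (-0.88,-2.13) (7.04,2.92) (-1.54,2.31)

t = z/height = 1.5/3 = 0.5
s = 1 + (scale-1)·z/height = 1 + (2.08-1)·1.5/3 = 1.540000
θ = twist·z/height = -45°·1.5/3 = -22.5000° = -0.392699 rad
cos θ = 0.923880, sin θ = -0.382683 (intermediates below are computed at full precision and shown rounded to 5 d.p.)
v1: (-5,-3) → rotate → (-5.76745,-0.85822) → ×s → (-8.88187,-1.32166) → (-8.88,-1.32)
v2: (-4.5,-4.5) → rotate → (-5.87953,-2.43538) → ×s → (-9.05448,-3.75049) → (-9.05,-3.75)
v3: (0,-1.5) → rotate → (-0.57403,-1.38582) → ×s → (-0.88400,-2.13416) → (-0.88,-2.13)
v4: (3.5,3.5) → rotate → (4.57297,1.89419) → ×s → (7.04237,2.91705) → (7.04,2.92)
v5: (-1.5,1) → rotate → (-1.00314,1.49790) → ×s → (-1.54483,2.30677) → (-1.54,2.31)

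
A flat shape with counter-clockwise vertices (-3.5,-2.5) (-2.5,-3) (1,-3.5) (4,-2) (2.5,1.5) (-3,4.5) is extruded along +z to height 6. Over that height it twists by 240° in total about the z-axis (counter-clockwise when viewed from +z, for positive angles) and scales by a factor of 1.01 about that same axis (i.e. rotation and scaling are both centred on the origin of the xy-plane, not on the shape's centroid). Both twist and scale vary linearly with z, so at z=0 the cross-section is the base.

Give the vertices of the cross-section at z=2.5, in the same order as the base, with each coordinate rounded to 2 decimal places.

Cross-section at z=2.5: (3.08,-3.03) (3.40,-1.95) (3.29,1.60) (1.28,4.30) (-1.92,2.21) (-3.93,-3.75)

t = z/height = 2.5/6 = 0.416667
s = 1 + (scale-1)·z/height = 1 + (1.01-1)·2.5/6 = 1.004167
θ = twist·z/height = 240°·2.5/6 = 100.0000° = 1.745329 rad
cos θ = -0.173648, sin θ = 0.984808 (intermediates below are computed at full precision and shown rounded to 5 d.p.)
v1: (-3.5,-2.5) → rotate → (3.06979,-3.01271) → ×s → (3.08258,-3.02526) → (3.08,-3.03)
v2: (-2.5,-3) → rotate → (3.38854,-1.94107) → ×s → (3.40266,-1.94916) → (3.40,-1.95)
v3: (1,-3.5) → rotate → (3.27318,1.59258) → ×s → (3.28682,1.59921) → (3.29,1.60)
v4: (4,-2) → rotate → (1.27502,4.28653) → ×s → (1.28034,4.30439) → (1.28,4.30)
v5: (2.5,1.5) → rotate → (-1.91133,2.20155) → ×s → (-1.91930,2.21072) → (-1.92,2.21)
v6: (-3,4.5) → rotate → (-3.91069,-3.73584) → ×s → (-3.92698,-3.75141) → (-3.93,-3.75)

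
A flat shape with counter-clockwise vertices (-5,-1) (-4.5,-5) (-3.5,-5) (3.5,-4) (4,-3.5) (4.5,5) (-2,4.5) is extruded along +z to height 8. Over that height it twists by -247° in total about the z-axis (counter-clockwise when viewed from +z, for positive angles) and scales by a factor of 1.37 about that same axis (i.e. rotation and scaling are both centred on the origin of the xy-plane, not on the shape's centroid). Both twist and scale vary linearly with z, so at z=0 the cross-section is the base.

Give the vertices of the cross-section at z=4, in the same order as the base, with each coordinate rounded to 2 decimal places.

t = z/height = 4/8 = 0.5
s = 1 + (scale-1)·z/height = 1 + (1.37-1)·4/8 = 1.185000
θ = twist·z/height = -247°·4/8 = -123.5000° = -2.155482 rad
cos θ = -0.551937, sin θ = -0.833886 (intermediates below are computed at full precision and shown rounded to 5 d.p.)
v1: (-5,-1) → rotate → (1.92580,4.72137) → ×s → (2.28207,5.59482) → (2.28,5.59)
v2: (-4.5,-5) → rotate → (-1.68571,6.51217) → ×s → (-1.99757,7.71692) → (-2.00,7.72)
v3: (-3.5,-5) → rotate → (-2.23765,5.67829) → ×s → (-2.65161,6.72877) → (-2.65,6.73)
v4: (3.5,-4) → rotate → (-5.26732,-0.71085) → ×s → (-6.24178,-0.84236) → (-6.24,-0.84)
v5: (4,-3.5) → rotate → (-5.12635,-1.40376) → ×s → (-6.07472,-1.66346) → (-6.07,-1.66)
v6: (4.5,5) → rotate → (1.68571,-6.51217) → ×s → (1.99757,-7.71692) → (2.00,-7.72)
v7: (-2,4.5) → rotate → (4.85636,-0.81594) → ×s → (5.75479,-0.96689) → (5.75,-0.97)

Cross-section at z=4: (2.28,5.59) (-2.00,7.72) (-2.65,6.73) (-6.24,-0.84) (-6.07,-1.66) (2.00,-7.72) (5.75,-0.97)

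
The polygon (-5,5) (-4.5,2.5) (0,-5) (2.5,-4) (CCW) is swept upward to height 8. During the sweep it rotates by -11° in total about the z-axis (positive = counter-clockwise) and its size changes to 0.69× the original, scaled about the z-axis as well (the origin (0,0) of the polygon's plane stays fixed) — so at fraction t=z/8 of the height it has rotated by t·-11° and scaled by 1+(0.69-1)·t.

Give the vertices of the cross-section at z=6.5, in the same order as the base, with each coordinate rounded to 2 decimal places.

Cross-section at z=6.5: (-3.11,4.28) (-3.04,2.37) (-0.58,-3.70) (1.38,-3.25)

t = z/height = 6.5/8 = 0.8125
s = 1 + (scale-1)·z/height = 1 + (0.69-1)·6.5/8 = 0.748125
θ = twist·z/height = -11°·6.5/8 = -8.9375° = -0.155989 rad
cos θ = 0.987858, sin θ = -0.155357 (intermediates below are computed at full precision and shown rounded to 5 d.p.)
v1: (-5,5) → rotate → (-4.16251,5.71608) → ×s → (-3.11408,4.27634) → (-3.11,4.28)
v2: (-4.5,2.5) → rotate → (-4.05697,3.16875) → ×s → (-3.03512,2.37062) → (-3.04,2.37)
v3: (0,-5) → rotate → (-0.77678,-4.93929) → ×s → (-0.58113,-3.69521) → (-0.58,-3.70)
v4: (2.5,-4) → rotate → (1.84822,-4.33983) → ×s → (1.38270,-3.24673) → (1.38,-3.25)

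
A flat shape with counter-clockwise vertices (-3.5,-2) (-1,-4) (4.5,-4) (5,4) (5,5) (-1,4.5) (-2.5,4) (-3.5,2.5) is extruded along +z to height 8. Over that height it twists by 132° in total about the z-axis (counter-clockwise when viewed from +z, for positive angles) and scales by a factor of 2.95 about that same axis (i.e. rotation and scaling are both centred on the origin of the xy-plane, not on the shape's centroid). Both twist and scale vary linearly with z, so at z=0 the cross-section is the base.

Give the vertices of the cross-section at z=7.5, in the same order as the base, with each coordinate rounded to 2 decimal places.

Cross-section at z=7.5: (10.20,-5.09) (10.98,3.93) (2.34,16.87) (-17.26,5.47) (-19.61,3.90) (-9.01,-9.42) (-5.48,-12.16) (-0.38,-12.16)

t = z/height = 7.5/8 = 0.9375
s = 1 + (scale-1)·z/height = 1 + (2.95-1)·7.5/8 = 2.828125
θ = twist·z/height = 132°·7.5/8 = 123.7500° = 2.159845 rad
cos θ = -0.555570, sin θ = 0.831470 (intermediates below are computed at full precision and shown rounded to 5 d.p.)
v1: (-3.5,-2) → rotate → (3.60744,-1.79900) → ×s → (10.20228,-5.08781) → (10.20,-5.09)
v2: (-1,-4) → rotate → (3.88145,1.39081) → ×s → (10.97722,3.93339) → (10.98,3.93)
v3: (4.5,-4) → rotate → (0.82581,5.96389) → ×s → (2.33550,16.86664) → (2.34,16.87)
v4: (5,4) → rotate → (-6.10373,1.93507) → ×s → (-17.26211,5.47261) → (-17.26,5.47)
v5: (5,5) → rotate → (-6.93520,1.37950) → ×s → (-19.61361,3.90139) → (-19.61,3.90)
v6: (-1,4.5) → rotate → (-3.18604,-3.33154) → ×s → (-9.01053,-9.42200) → (-9.01,-9.42)
v7: (-2.5,4) → rotate → (-1.93695,-4.30095) → ×s → (-5.47794,-12.16364) → (-5.48,-12.16)
v8: (-3.5,2.5) → rotate → (-0.13418,-4.29907) → ×s → (-0.37947,-12.15831) → (-0.38,-12.16)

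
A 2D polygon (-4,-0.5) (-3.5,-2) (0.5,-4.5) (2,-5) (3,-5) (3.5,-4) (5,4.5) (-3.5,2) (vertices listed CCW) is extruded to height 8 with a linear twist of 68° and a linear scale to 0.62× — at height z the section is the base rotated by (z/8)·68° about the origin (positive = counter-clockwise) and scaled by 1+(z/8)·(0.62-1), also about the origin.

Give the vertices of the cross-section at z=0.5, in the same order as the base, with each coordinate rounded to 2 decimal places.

Cross-section at z=0.5: (-3.86,-0.78) (-3.26,-2.20) (0.81,-4.34) (2.31,-4.72) (3.28,-4.65) (3.70,-3.64) (4.54,4.74) (-3.55,1.69)

t = z/height = 0.5/8 = 0.0625
s = 1 + (scale-1)·z/height = 1 + (0.62-1)·0.5/8 = 0.976250
θ = twist·z/height = 68°·0.5/8 = 4.2500° = 0.074176 rad
cos θ = 0.997250, sin θ = 0.074108 (intermediates below are computed at full precision and shown rounded to 5 d.p.)
v1: (-4,-0.5) → rotate → (-3.95195,-0.79506) → ×s → (-3.85809,-0.77618) → (-3.86,-0.78)
v2: (-3.5,-2) → rotate → (-3.34216,-2.25388) → ×s → (-3.26278,-2.20035) → (-3.26,-2.20)
v3: (0.5,-4.5) → rotate → (0.83211,-4.45057) → ×s → (0.81235,-4.34487) → (0.81,-4.34)
v4: (2,-5) → rotate → (2.36504,-4.83803) → ×s → (2.30887,-4.72313) → (2.31,-4.72)
v5: (3,-5) → rotate → (3.36229,-4.76393) → ×s → (3.28244,-4.65078) → (3.28,-4.65)
v6: (3.5,-4) → rotate → (3.78681,-3.72962) → ×s → (3.69687,-3.64104) → (3.70,-3.64)
v7: (5,4.5) → rotate → (4.65276,4.85817) → ×s → (4.54226,4.74279) → (4.54,4.74)
v8: (-3.5,2) → rotate → (-3.63859,1.73512) → ×s → (-3.55218,1.69391) → (-3.55,1.69)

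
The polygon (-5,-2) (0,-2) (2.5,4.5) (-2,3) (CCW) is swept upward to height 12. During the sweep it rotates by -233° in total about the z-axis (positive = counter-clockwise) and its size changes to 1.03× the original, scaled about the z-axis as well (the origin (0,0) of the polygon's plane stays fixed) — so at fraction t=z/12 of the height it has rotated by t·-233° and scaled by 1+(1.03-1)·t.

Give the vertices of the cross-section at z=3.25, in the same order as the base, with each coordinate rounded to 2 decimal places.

t = z/height = 3.25/12 = 0.270833
s = 1 + (scale-1)·z/height = 1 + (1.03-1)·3.25/12 = 1.008125
θ = twist·z/height = -233°·3.25/12 = -63.1042° = -1.101375 rad
cos θ = 0.452370, sin θ = -0.891830 (intermediates below are computed at full precision and shown rounded to 5 d.p.)
v1: (-5,-2) → rotate → (-4.04551,3.55441) → ×s → (-4.07838,3.58329) → (-4.08,3.58)
v2: (0,-2) → rotate → (-1.78366,-0.90474) → ×s → (-1.79815,-0.91209) → (-1.80,-0.91)
v3: (2.5,4.5) → rotate → (5.14416,-0.19391) → ×s → (5.18596,-0.19549) → (5.19,-0.20)
v4: (-2,3) → rotate → (1.77075,3.14077) → ×s → (1.78514,3.16629) → (1.79,3.17)

Cross-section at z=3.25: (-4.08,3.58) (-1.80,-0.91) (5.19,-0.20) (1.79,3.17)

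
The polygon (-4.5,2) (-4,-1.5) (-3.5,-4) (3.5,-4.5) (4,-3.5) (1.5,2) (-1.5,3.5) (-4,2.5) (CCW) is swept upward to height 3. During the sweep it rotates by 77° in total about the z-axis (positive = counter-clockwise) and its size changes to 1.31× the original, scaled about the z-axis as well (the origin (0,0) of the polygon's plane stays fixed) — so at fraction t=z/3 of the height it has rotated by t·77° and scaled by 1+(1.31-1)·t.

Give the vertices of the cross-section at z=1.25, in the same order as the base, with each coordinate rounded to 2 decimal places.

t = z/height = 1.25/3 = 0.416667
s = 1 + (scale-1)·z/height = 1 + (1.31-1)·1.25/3 = 1.129167
θ = twist·z/height = 77°·1.25/3 = 32.0833° = 0.559960 rad
cos θ = 0.847276, sin θ = 0.531152 (intermediates below are computed at full precision and shown rounded to 5 d.p.)
v1: (-4.5,2) → rotate → (-4.87505,-0.69563) → ×s → (-5.50474,-0.78548) → (-5.50,-0.79)
v2: (-4,-1.5) → rotate → (-2.59238,-3.39552) → ×s → (-2.92723,-3.83411) → (-2.93,-3.83)
v3: (-3.5,-4) → rotate → (-0.84086,-5.24814) → ×s → (-0.94947,-5.92602) → (-0.95,-5.93)
v4: (3.5,-4.5) → rotate → (5.35565,-1.95371) → ×s → (6.04742,-2.20607) → (6.05,-2.21)
v5: (4,-3.5) → rotate → (5.24814,-0.84086) → ×s → (5.92602,-0.94947) → (5.93,-0.95)
v6: (1.5,2) → rotate → (0.20861,2.49128) → ×s → (0.23556,2.81307) → (0.24,2.81)
v7: (-1.5,3.5) → rotate → (-3.12995,2.16874) → ×s → (-3.53423,2.44887) → (-3.53,2.45)
v8: (-4,2.5) → rotate → (-4.71699,-0.00642) → ×s → (-5.32626,-0.00725) → (-5.33,-0.01)

Cross-section at z=1.25: (-5.50,-0.79) (-2.93,-3.83) (-0.95,-5.93) (6.05,-2.21) (5.93,-0.95) (0.24,2.81) (-3.53,2.45) (-5.33,-0.01)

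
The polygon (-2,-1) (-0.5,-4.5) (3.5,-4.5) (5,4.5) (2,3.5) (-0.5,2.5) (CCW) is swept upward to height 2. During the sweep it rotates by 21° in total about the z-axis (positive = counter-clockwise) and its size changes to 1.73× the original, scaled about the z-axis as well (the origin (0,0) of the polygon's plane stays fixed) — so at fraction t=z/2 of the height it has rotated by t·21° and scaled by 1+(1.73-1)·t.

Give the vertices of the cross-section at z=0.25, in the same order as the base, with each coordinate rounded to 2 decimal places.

Cross-section at z=0.25: (-2.13,-1.19) (-0.32,-4.93) (4.04,-4.73) (5.23,5.16) (2.01,3.92) (-0.67,2.70)

t = z/height = 0.25/2 = 0.125
s = 1 + (scale-1)·z/height = 1 + (1.73-1)·0.25/2 = 1.091250
θ = twist·z/height = 21°·0.25/2 = 2.6250° = 0.045815 rad
cos θ = 0.998951, sin θ = 0.045799 (intermediates below are computed at full precision and shown rounded to 5 d.p.)
v1: (-2,-1) → rotate → (-1.95210,-1.09055) → ×s → (-2.13023,-1.19006) → (-2.13,-1.19)
v2: (-0.5,-4.5) → rotate → (-0.29338,-4.51818) → ×s → (-0.32015,-4.93046) → (-0.32,-4.93)
v3: (3.5,-4.5) → rotate → (3.70242,-4.33498) → ×s → (4.04027,-4.73055) → (4.04,-4.73)
v4: (5,4.5) → rotate → (4.78866,4.72427) → ×s → (5.22562,5.15536) → (5.23,5.16)
v5: (2,3.5) → rotate → (1.83761,3.58793) → ×s → (2.00529,3.91532) → (2.01,3.92)
v6: (-0.5,2.5) → rotate → (-0.61397,2.47448) → ×s → (-0.67000,2.70027) → (-0.67,2.70)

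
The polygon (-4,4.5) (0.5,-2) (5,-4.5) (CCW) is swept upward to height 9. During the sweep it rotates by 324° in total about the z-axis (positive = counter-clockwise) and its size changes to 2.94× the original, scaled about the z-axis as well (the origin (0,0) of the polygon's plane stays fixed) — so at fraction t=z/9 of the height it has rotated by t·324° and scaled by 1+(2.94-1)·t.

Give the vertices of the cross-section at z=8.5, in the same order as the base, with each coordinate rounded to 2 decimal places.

Cross-section at z=8.5: (3.65,16.66) (-3.75,-4.48) (-1.99,-18.95)

t = z/height = 8.5/9 = 0.944444
s = 1 + (scale-1)·z/height = 1 + (2.94-1)·8.5/9 = 2.832222
θ = twist·z/height = 324°·8.5/9 = 306.0000° = 5.340708 rad
cos θ = 0.587785, sin θ = -0.809017 (intermediates below are computed at full precision and shown rounded to 5 d.p.)
v1: (-4,4.5) → rotate → (1.28944,5.88110) → ×s → (3.65197,16.65659) → (3.65,16.66)
v2: (0.5,-2) → rotate → (-1.32414,-1.58008) → ×s → (-3.75026,-4.47513) → (-3.75,-4.48)
v3: (5,-4.5) → rotate → (-0.70165,-6.69012) → ×s → (-1.98723,-18.94790) → (-1.99,-18.95)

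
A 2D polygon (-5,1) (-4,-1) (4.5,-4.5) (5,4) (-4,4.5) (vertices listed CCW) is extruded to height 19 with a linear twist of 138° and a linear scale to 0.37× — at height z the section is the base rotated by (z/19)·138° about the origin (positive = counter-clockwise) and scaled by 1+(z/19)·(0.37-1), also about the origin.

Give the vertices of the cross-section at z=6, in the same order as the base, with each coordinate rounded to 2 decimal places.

t = z/height = 6/19 = 0.315789
s = 1 + (scale-1)·z/height = 1 + (0.37-1)·6/19 = 0.801053
θ = twist·z/height = 138°·6/19 = 43.5789° = 0.760596 rad
cos θ = 0.724425, sin θ = 0.689353 (intermediates below are computed at full precision and shown rounded to 5 d.p.)
v1: (-5,1) → rotate → (-4.31148,-2.72234) → ×s → (-3.45372,-2.18074) → (-3.45,-2.18)
v2: (-4,-1) → rotate → (-2.20835,-3.48184) → ×s → (-1.76900,-2.78914) → (-1.77,-2.79)
v3: (4.5,-4.5) → rotate → (6.36200,-0.15782) → ×s → (5.09630,-0.12642) → (5.10,-0.13)
v4: (5,4) → rotate → (0.86471,6.34447) → ×s → (0.69268,5.08225) → (0.69,5.08)
v5: (-4,4.5) → rotate → (-5.99979,0.50250) → ×s → (-4.80615,0.40253) → (-4.81,0.40)

Cross-section at z=6: (-3.45,-2.18) (-1.77,-2.79) (5.10,-0.13) (0.69,5.08) (-4.81,0.40)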